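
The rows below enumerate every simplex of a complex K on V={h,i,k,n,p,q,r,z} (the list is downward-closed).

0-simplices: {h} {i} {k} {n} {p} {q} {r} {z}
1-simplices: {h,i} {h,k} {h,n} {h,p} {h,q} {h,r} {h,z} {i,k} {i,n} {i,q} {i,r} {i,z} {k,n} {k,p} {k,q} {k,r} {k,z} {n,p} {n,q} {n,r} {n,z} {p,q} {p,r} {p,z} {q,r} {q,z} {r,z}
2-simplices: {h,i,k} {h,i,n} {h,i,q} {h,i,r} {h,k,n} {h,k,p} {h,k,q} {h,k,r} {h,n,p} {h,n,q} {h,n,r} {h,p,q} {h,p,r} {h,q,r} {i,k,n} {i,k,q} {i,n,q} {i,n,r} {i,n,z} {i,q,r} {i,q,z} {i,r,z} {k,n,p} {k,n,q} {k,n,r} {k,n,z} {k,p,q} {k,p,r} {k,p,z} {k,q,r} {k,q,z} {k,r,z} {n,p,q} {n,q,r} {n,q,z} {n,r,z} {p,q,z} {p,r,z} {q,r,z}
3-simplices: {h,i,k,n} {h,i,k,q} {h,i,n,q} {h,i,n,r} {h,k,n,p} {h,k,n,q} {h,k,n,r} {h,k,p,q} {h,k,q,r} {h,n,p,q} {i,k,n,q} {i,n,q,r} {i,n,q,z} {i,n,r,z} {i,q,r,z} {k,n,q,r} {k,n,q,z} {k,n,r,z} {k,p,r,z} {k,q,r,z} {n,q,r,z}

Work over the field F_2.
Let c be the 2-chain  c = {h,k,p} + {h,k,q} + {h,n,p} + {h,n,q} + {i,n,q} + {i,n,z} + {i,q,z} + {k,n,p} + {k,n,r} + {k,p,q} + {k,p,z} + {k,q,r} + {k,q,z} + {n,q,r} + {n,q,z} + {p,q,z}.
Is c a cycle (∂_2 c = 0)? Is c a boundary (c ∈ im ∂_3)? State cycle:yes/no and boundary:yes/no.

cycle:yes boundary:no

n_0=8 n_1=27 n_2=39 n_3=21  [Z2]
∂1: piv[hi,hk,hn,hp,hq,hr,hz] rk=7  ker:ik,in,iq,ir,iz,kn,kp,kq,kr,kz,np,nq,nr,nz,pq,pr,pz,qr,qz,rz
∂2: piv[hik,hin,hiq,hir,hkn,hkp,hkq,hkr,hnp,hnq,hnr,hpq,hpr,hqr,inz,iqz,irz,knz,kpz] rk=19  ker:ikn,ikq,inq,inr,iqr,knp,knq,knr,kpq,kpr,kqr,kqz,krz,npq,nqr,nqz,nrz,pqz,prz,qrz
∂3: piv[hikn,hikq,hinq,hinr,hknp,hknq,hknr,hkpq,hkqr,hnpq,inqr,inqz,inrz,iqrz,knqr,knqz,knrz,kprz] rk=18  ker:iknq,kqrz,nqrz
∂2c = 0
c vs im∂3: residual ≠ 0 ⇒ not boundary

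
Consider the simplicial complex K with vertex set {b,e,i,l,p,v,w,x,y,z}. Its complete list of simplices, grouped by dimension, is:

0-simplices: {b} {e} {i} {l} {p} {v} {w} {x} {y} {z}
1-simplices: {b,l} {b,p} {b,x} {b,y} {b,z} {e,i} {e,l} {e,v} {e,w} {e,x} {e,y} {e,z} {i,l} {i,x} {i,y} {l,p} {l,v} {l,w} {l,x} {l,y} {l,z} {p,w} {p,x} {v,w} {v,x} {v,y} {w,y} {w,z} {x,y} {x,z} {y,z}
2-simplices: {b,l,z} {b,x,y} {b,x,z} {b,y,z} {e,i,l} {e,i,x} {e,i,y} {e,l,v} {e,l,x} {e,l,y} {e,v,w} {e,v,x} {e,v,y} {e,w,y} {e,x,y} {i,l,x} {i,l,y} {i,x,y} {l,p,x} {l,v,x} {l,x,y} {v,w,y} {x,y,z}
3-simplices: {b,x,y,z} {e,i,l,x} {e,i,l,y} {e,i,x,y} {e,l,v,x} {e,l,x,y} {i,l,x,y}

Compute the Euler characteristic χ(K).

n_0=10 n_1=31 n_2=23 n_3=7
χ=+10−31+23−7=-5

χ(K)=-5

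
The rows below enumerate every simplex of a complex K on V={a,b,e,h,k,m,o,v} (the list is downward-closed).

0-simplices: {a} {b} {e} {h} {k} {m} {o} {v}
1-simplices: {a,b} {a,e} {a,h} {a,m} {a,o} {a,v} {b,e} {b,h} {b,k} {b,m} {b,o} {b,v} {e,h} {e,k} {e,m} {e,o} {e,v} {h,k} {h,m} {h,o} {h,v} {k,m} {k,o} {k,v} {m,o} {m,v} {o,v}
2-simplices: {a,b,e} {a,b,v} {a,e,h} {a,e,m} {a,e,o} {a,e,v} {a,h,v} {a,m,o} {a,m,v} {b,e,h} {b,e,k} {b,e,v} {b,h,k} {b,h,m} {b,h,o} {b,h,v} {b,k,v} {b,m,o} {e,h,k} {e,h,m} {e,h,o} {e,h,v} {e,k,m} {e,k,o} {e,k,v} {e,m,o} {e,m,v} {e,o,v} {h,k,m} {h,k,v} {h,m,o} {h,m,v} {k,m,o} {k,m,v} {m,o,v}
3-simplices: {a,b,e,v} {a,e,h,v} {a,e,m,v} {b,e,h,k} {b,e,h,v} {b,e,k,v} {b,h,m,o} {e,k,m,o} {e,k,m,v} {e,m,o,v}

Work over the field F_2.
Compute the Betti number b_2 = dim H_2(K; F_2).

b_2=5

n_0=8 n_1=27 n_2=35 n_3=10  [Z2]
∂1: piv[ab,ae,ah,am,ao,av,bk] rk=7  ker:be,bh,bm,bo,bv,eh,ek,em,eo,ev,hk,hm,ho,hv,km,ko,kv,mo,mv,ov
∂2: piv[abe,abv,aeh,aem,aeo,aev,ahv,amo,amv,beh,bek,bhk,bhm,bho,bkv,bmo,ehm,ekm,eko,eov] rk=20  ker:bev,bhv,ehk,eho,ehv,ekv,emo,emv,hkm,hkv,hmo,hmv,kmo,kmv,mov
∂3: piv[abev,aehv,aemv,behk,behv,bekv,bhmo,ekmo,ekmv,emov] rk=10
b_2=(35−20)−10=5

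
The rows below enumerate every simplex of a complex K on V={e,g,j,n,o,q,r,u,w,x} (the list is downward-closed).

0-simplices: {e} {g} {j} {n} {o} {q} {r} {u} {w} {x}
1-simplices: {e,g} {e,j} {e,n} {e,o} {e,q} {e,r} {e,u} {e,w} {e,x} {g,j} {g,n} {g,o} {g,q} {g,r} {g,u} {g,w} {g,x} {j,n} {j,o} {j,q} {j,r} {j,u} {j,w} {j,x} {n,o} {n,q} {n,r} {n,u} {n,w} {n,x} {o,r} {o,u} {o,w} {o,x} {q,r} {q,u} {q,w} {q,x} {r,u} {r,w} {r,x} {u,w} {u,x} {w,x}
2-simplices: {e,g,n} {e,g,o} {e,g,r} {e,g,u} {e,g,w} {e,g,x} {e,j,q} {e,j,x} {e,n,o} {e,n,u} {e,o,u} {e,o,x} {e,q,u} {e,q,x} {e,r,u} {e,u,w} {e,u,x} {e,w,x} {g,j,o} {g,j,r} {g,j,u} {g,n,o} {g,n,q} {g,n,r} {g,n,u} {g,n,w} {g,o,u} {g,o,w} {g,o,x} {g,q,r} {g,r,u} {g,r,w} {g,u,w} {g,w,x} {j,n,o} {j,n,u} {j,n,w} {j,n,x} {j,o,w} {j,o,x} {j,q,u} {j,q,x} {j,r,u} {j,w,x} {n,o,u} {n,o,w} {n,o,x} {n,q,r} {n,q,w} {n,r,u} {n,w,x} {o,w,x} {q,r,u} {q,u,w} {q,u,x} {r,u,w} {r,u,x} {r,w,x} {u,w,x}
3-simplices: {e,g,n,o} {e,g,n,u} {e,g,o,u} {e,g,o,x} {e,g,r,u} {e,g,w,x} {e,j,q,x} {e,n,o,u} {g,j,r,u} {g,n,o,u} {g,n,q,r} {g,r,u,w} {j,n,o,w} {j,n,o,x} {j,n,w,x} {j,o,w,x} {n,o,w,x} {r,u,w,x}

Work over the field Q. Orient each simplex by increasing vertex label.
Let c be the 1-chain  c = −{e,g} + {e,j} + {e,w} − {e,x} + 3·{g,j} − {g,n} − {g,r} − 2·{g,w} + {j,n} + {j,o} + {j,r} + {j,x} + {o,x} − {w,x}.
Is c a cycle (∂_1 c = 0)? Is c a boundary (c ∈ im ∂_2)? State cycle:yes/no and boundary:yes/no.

n_0=10 n_1=44 n_2=59 n_3=18  [Q]
∂1: piv[eg,ej,en,eo,eq,er,eu,ew,ex] rk=9  ker:gj,gn,go,gq,gr,gu,gw,gx,jn,jo,jq,jr,ju,jw,jx,no,nq,nr,nu,nw,nx,or,ou,ow,ox,qr,qu,qw,qx,ru,rw,rx,uw,ux,wx
∂2: piv[egn,ego,egr,egu,egw,egx,ejq,ejx,eno,enu,eou,eox,equ,eqx,eru,euw,eux,ewx,gjo,gjr,gju,gnq,gnr,gnw,gow,gqr,grw,jno,jnw,jnx,jox,nqw,qru,rux] rk=34  ker:gno,gnu,gou,gox,gru,guw,gwx,jnu,jow,jqu,jqx,jru,jwx,nou,now,nox,nqr,nru,nwx,owx,quw,qux,ruw,rwx,uwx
∂3: piv[egno,egnu,egou,egox,egru,egwx,ejqx,enou,gjru,gnqr,gruw,jnow,jnox,jnwx,jowx,ruwx] rk=16  ker:gnou,nowx
∂1c = 0
c vs im∂2: reduces to 0 ⇒ boundary

cycle:yes boundary:yes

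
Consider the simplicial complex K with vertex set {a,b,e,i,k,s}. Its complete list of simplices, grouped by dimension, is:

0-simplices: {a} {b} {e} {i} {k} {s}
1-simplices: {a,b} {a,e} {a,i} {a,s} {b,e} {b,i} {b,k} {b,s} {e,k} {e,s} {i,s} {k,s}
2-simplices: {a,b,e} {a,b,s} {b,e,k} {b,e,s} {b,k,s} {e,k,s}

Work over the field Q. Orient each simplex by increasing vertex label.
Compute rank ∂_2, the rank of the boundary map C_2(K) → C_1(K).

rank∂_2=5

n_0=6 n_1=12 n_2=6  [Q]
∂1: piv[ab,ae,ai,as,bk] rk=5  ker:be,bi,bs,ek,es,is,ks
∂2: piv[abe,abs,bek,bes,bks] rk=5  ker:eks
rk∂_2=5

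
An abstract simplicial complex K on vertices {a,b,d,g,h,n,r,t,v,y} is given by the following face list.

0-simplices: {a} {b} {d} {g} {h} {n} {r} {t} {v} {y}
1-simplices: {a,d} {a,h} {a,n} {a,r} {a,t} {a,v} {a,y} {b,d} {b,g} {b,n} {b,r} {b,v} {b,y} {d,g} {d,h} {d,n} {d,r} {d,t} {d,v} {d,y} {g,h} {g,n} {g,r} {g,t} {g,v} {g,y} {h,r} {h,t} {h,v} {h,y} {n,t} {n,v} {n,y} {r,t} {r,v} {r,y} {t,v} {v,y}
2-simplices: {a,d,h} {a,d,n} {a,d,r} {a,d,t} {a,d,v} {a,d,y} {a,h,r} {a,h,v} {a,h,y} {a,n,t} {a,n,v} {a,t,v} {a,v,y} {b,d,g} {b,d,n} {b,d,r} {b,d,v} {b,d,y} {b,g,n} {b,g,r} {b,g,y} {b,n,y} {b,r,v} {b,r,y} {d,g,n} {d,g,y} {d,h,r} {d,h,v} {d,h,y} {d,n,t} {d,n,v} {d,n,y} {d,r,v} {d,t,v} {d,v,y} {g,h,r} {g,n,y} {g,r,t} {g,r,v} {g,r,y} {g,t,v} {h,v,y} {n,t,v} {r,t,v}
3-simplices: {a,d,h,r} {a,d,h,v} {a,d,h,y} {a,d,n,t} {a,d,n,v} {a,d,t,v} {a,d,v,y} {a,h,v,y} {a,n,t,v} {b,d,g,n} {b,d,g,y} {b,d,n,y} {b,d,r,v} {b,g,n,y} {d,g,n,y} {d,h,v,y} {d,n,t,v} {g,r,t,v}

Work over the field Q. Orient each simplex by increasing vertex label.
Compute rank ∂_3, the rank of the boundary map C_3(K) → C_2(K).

rank∂_3=15

n_0=10 n_1=38 n_2=44 n_3=18  [Q]
∂1: piv[ad,ah,an,ar,at,av,ay,bd,bg] rk=9  ker:bn,br,bv,by,dg,dh,dn,dr,dt,dv,dy,gh,gn,gr,gt,gv,gy,hr,ht,hv,hy,nt,nv,ny,rt,rv,ry,tv,vy
∂2: piv[adh,adn,adr,adt,adv,ady,ahr,ahv,ahy,ant,anv,atv,avy,bdg,bdn,bdr,bdv,bdy,bgn,bgr,bgy,bny,brv,bry,ghr,grt,grv,gtv] rk=28  ker:dgn,dgy,dhr,dhv,dhy,dnt,dnv,dny,drv,dtv,dvy,gny,gry,hvy,ntv,rtv
∂3: piv[adhr,adhv,adhy,adnt,adnv,adtv,advy,ahvy,antv,bdgn,bdgy,bdny,bdrv,bgny,grtv] rk=15  ker:dgny,dhvy,dntv
rk∂_3=15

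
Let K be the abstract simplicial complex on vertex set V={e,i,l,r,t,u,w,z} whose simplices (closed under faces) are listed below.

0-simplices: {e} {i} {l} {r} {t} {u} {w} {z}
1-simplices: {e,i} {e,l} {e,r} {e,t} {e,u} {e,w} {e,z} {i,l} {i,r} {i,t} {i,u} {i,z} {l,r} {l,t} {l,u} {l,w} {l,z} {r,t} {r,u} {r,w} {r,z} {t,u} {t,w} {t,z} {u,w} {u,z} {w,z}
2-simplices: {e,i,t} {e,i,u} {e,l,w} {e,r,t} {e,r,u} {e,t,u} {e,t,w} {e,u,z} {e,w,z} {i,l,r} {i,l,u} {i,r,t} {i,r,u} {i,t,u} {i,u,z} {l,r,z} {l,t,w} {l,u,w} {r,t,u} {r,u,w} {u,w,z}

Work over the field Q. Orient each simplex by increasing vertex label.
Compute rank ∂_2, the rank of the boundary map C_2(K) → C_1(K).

n_0=8 n_1=27 n_2=21  [Q]
∂1: piv[ei,el,er,et,eu,ew,ez] rk=7  ker:il,ir,it,iu,iz,lr,lt,lu,lw,lz,rt,ru,rw,rz,tu,tw,tz,uw,uz,wz
∂2: piv[eit,eiu,elw,ert,eru,etu,etw,euz,ewz,ilr,ilu,irt,iuz,lrz,ltw,luw,ruw,uwz] rk=18  ker:iru,itu,rtu
rk∂_2=18

rank∂_2=18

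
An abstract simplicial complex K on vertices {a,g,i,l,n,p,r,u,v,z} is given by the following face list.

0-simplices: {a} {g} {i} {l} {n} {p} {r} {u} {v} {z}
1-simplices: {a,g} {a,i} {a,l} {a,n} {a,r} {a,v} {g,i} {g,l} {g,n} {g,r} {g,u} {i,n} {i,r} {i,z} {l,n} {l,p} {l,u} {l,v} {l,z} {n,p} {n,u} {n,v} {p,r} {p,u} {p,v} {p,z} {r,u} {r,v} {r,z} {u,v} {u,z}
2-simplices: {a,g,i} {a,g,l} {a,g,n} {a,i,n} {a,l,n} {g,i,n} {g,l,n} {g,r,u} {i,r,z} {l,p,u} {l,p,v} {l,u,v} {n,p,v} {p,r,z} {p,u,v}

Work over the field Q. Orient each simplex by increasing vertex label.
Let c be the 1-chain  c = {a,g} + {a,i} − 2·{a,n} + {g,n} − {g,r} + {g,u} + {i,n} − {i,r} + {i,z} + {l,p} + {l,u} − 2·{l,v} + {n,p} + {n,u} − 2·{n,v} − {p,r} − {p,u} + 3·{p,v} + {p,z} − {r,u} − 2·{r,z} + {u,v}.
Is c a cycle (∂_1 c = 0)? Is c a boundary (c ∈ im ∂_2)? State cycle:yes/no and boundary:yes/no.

n_0=10 n_1=31 n_2=15  [Q]
∂1: piv[ag,ai,al,an,ar,av,gu,iz,lp] rk=9  ker:gi,gl,gn,gr,in,ir,ln,lu,lv,lz,np,nu,nv,pr,pu,pv,pz,ru,rv,rz,uv,uz
∂2: piv[agi,agl,agn,ain,aln,gru,irz,lpu,lpv,luv,npv,prz] rk=12  ker:gin,gln,puv
∂1c = 0
c vs im∂2: residual ≠ 0 ⇒ not boundary

cycle:yes boundary:no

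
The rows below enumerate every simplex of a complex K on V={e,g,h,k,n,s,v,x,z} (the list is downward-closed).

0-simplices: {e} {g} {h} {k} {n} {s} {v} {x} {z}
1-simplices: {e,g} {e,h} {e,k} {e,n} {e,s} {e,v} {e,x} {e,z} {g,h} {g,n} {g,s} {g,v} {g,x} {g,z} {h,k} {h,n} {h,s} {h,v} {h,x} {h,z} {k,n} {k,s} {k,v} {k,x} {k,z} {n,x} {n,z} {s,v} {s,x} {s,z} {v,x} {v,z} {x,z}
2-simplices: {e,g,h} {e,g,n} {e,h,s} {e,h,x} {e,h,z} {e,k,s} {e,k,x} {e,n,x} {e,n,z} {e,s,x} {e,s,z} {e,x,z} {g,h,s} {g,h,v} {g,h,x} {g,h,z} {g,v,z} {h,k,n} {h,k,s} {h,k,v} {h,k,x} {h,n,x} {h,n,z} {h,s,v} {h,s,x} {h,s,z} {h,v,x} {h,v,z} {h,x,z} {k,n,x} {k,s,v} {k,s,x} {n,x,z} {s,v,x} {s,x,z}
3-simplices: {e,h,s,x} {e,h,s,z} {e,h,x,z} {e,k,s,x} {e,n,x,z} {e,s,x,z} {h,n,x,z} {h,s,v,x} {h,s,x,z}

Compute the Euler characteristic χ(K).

n_0=9 n_1=33 n_2=35 n_3=9
χ=+9−33+35−9=2

χ(K)=2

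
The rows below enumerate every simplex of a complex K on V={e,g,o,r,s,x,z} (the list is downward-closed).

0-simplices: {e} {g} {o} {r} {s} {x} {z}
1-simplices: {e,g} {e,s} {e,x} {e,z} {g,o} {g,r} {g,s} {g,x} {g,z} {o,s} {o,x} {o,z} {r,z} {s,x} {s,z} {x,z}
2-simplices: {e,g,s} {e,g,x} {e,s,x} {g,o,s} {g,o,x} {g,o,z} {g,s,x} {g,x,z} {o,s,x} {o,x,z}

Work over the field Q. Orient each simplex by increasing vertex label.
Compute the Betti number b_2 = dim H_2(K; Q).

n_0=7 n_1=16 n_2=10  [Q]
∂1: piv[eg,es,ex,ez,go,gr] rk=6  ker:gs,gx,gz,os,ox,oz,rz,sx,sz,xz
∂2: piv[egs,egx,esx,gos,gox,goz,gxz] rk=7  ker:gsx,osx,oxz
b_2=(10−7)−0=3

b_2=3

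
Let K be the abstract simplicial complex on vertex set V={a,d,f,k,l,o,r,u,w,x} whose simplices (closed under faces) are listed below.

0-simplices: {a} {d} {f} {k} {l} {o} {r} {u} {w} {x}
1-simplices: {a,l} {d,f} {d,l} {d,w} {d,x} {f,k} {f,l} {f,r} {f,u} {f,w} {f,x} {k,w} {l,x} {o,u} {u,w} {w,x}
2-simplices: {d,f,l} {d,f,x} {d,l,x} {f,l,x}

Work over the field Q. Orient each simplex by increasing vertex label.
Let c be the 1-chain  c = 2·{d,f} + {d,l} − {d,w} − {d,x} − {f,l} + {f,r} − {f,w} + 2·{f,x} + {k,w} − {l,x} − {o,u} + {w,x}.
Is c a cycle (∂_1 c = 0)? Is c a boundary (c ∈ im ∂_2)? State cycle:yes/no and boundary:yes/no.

cycle:no boundary:no

n_0=10 n_1=16 n_2=4  [Q]
∂1: piv[al,df,dl,dw,dx,fk,fr,fu,ou] rk=9  ker:fl,fw,fx,kw,lx,uw,wx
∂2: piv[dfl,dfx,dlx] rk=3  ker:flx
∂1c = −{d} + {f} − {k} + {l} + {o} + {r} − {u} − 2·{w} + {x}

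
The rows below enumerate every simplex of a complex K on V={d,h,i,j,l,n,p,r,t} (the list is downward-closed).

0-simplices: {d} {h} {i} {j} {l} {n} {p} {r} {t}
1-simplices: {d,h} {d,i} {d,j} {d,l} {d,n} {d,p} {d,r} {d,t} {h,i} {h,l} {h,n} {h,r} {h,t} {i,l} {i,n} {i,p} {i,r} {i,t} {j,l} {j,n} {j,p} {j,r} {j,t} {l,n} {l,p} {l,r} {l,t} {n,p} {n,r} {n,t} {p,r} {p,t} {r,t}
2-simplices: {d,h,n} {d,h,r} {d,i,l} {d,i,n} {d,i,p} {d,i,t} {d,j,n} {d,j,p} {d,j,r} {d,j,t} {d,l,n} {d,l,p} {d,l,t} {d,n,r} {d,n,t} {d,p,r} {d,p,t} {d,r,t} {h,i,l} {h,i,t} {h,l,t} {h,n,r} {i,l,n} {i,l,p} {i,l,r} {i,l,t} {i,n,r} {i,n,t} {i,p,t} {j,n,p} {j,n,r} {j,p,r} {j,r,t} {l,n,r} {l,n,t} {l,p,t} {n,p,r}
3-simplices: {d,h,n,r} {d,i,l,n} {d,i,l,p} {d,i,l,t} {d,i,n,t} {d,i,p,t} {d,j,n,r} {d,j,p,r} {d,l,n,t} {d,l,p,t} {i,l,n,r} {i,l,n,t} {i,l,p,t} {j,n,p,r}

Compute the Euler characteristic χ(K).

χ(K)=-1

n_0=9 n_1=33 n_2=37 n_3=14
χ=+9−33+37−14=-1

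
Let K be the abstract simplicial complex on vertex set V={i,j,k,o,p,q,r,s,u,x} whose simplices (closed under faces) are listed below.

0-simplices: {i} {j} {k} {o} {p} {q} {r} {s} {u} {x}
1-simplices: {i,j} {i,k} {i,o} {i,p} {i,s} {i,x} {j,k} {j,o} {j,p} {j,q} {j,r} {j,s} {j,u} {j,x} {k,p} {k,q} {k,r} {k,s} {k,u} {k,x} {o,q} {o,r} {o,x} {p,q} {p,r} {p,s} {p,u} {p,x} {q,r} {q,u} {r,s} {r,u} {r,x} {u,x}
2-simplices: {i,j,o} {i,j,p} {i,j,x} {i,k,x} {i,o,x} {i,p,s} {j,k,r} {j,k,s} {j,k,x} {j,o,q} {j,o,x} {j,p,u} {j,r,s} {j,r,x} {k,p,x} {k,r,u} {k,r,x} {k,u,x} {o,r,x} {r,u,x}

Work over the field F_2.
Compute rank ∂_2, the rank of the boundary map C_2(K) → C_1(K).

rank∂_2=17

n_0=10 n_1=34 n_2=20  [Z2]
∂1: piv[ij,ik,io,ip,is,ix,jq,jr,ju] rk=9  ker:jk,jo,jp,js,jx,kp,kq,kr,ks,ku,kx,oq,or,ox,pq,pr,ps,pu,px,qr,qu,rs,ru,rx,ux
∂2: piv[ijo,ijp,ijx,ikx,iox,ips,jkr,jks,jkx,joq,jpu,jrs,jrx,kpx,kru,kux,orx] rk=17  ker:jox,krx,rux
rk∂_2=17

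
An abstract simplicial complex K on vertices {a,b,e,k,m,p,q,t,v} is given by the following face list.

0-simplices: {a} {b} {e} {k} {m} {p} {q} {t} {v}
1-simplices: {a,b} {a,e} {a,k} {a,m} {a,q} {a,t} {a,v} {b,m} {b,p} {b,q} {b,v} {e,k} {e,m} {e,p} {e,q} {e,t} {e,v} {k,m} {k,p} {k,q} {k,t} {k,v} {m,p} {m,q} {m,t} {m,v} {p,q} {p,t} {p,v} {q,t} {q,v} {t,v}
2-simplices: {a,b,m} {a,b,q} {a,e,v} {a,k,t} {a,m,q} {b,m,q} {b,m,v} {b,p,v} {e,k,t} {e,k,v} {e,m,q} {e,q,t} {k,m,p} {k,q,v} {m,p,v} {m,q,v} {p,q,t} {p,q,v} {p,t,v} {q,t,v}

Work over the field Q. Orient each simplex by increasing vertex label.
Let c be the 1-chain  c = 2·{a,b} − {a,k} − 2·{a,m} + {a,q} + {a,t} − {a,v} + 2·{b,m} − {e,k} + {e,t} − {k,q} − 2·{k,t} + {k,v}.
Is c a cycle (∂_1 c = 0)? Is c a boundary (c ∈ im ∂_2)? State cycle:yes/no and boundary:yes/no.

cycle:yes boundary:no

n_0=9 n_1=32 n_2=20  [Q]
∂1: piv[ab,ae,ak,am,aq,at,av,bp] rk=8  ker:bm,bq,bv,ek,em,ep,eq,et,ev,km,kp,kq,kt,kv,mp,mq,mt,mv,pq,pt,pv,qt,qv,tv
∂2: piv[abm,abq,aev,akt,amq,bmv,bpv,ekt,ekv,emq,eqt,kmp,kqv,mpv,mqv,pqt,pqv,ptv] rk=18  ker:bmq,qtv
∂1c = 0
c vs im∂2: residual ≠ 0 ⇒ not boundary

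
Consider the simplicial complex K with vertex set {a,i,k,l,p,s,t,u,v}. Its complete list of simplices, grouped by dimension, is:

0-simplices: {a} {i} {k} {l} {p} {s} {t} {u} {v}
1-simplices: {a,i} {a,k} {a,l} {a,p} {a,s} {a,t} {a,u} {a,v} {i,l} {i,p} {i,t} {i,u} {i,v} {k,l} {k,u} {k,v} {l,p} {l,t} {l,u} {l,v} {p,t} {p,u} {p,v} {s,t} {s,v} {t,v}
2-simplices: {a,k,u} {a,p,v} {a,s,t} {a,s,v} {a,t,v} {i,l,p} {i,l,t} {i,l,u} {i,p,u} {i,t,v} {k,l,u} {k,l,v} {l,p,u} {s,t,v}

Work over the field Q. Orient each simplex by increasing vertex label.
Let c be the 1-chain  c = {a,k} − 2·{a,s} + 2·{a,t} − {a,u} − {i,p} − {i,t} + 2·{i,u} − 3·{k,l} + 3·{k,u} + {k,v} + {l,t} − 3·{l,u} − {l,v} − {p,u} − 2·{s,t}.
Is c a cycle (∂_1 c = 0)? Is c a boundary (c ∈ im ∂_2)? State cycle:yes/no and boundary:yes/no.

cycle:yes boundary:yes

n_0=9 n_1=26 n_2=14  [Q]
∂1: piv[ai,ak,al,ap,as,at,au,av] rk=8  ker:il,ip,it,iu,iv,kl,ku,kv,lp,lt,lu,lv,pt,pu,pv,st,sv,tv
∂2: piv[aku,apv,ast,asv,atv,ilp,ilt,ilu,ipu,itv,klu,klv] rk=12  ker:lpu,stv
∂1c = 0
c vs im∂2: reduces to 0 ⇒ boundary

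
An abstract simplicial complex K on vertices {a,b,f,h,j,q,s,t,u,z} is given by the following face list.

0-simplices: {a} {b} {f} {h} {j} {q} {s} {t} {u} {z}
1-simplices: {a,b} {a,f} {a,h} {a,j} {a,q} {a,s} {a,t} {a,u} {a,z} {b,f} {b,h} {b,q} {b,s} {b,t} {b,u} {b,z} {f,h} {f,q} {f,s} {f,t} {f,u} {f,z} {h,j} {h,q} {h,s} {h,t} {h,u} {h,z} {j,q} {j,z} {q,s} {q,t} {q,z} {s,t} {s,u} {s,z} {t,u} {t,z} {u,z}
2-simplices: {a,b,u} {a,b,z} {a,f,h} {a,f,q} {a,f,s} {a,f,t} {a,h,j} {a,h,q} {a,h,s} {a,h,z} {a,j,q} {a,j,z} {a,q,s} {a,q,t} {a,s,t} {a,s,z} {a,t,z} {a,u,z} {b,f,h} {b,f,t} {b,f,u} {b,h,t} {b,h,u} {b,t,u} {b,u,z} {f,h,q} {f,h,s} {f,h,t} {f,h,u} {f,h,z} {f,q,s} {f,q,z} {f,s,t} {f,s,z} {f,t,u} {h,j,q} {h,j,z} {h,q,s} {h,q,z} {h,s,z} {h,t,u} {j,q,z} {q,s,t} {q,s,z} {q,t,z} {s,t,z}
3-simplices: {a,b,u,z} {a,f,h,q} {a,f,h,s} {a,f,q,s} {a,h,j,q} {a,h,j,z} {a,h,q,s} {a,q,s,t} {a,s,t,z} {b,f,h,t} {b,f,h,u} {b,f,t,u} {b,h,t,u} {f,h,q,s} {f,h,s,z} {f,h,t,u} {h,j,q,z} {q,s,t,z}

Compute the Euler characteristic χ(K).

χ(K)=-1

n_0=10 n_1=39 n_2=46 n_3=18
χ=+10−39+46−18=-1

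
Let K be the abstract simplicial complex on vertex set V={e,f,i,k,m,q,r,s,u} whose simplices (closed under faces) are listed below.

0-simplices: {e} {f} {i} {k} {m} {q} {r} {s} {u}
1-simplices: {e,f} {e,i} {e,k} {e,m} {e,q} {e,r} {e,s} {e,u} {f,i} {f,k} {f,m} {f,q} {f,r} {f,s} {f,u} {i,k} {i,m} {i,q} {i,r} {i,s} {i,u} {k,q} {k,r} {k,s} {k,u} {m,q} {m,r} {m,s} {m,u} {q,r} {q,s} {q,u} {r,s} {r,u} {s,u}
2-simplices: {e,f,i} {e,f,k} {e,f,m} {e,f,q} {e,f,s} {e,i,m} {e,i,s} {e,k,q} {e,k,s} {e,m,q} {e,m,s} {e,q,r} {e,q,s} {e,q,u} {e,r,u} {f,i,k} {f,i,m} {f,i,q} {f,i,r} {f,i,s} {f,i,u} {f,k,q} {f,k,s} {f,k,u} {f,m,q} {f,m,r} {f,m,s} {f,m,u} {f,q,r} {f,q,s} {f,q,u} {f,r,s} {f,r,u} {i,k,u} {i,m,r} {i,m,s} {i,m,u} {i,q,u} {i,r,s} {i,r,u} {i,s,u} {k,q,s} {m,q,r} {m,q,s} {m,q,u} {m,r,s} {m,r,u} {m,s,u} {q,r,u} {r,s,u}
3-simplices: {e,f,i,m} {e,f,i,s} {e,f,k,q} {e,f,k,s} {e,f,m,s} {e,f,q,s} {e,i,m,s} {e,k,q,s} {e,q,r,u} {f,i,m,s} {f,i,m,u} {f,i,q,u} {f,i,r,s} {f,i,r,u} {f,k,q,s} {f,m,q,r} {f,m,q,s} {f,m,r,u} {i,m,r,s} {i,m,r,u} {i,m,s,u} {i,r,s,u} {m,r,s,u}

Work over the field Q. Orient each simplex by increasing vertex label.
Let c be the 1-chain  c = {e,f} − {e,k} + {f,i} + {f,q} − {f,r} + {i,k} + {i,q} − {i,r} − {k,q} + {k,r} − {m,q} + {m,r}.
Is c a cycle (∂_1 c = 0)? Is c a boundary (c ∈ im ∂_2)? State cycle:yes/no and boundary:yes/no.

cycle:yes boundary:no

n_0=9 n_1=35 n_2=50 n_3=23  [Q]
∂1: piv[ef,ei,ek,em,eq,er,es,eu] rk=8  ker:fi,fk,fm,fq,fr,fs,fu,ik,im,iq,ir,is,iu,kq,kr,ks,ku,mq,mr,ms,mu,qr,qs,qu,rs,ru,su
∂2: piv[efi,efk,efm,efq,efs,eim,eis,ekq,eks,emq,ems,eqr,eqs,equ,eru,fik,fiq,fir,fiu,fku,fmr,fmu,fqr,fqu,frs,isu] rk=26  ker:fim,fis,fkq,fks,fmq,fms,fqs,fru,iku,imr,ims,imu,iqu,irs,iru,kqs,mqr,mqs,mqu,mrs,mru,msu,qru,rsu
∂3: piv[efim,efis,efkq,efks,efms,efqs,eims,ekqs,eqru,fimu,fiqu,firs,firu,fmqr,fmqs,fmru,imrs,imru,imsu,irsu] rk=20  ker:fims,fkqs,mrsu
∂1c = 0
c vs im∂2: residual ≠ 0 ⇒ not boundary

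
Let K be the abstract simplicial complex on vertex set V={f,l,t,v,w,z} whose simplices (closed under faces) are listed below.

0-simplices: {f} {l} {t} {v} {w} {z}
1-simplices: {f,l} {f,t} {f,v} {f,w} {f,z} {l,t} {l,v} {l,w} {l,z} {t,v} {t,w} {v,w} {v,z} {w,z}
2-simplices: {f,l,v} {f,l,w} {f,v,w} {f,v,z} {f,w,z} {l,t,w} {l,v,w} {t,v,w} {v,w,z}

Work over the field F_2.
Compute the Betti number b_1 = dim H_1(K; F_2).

b_1=2

n_0=6 n_1=14 n_2=9  [Z2]
∂1: piv[fl,ft,fv,fw,fz] rk=5  ker:lt,lv,lw,lz,tv,tw,vw,vz,wz
∂2: piv[flv,flw,fvw,fvz,fwz,ltw,tvw] rk=7  ker:lvw,vwz
b_1=(14−5)−7=2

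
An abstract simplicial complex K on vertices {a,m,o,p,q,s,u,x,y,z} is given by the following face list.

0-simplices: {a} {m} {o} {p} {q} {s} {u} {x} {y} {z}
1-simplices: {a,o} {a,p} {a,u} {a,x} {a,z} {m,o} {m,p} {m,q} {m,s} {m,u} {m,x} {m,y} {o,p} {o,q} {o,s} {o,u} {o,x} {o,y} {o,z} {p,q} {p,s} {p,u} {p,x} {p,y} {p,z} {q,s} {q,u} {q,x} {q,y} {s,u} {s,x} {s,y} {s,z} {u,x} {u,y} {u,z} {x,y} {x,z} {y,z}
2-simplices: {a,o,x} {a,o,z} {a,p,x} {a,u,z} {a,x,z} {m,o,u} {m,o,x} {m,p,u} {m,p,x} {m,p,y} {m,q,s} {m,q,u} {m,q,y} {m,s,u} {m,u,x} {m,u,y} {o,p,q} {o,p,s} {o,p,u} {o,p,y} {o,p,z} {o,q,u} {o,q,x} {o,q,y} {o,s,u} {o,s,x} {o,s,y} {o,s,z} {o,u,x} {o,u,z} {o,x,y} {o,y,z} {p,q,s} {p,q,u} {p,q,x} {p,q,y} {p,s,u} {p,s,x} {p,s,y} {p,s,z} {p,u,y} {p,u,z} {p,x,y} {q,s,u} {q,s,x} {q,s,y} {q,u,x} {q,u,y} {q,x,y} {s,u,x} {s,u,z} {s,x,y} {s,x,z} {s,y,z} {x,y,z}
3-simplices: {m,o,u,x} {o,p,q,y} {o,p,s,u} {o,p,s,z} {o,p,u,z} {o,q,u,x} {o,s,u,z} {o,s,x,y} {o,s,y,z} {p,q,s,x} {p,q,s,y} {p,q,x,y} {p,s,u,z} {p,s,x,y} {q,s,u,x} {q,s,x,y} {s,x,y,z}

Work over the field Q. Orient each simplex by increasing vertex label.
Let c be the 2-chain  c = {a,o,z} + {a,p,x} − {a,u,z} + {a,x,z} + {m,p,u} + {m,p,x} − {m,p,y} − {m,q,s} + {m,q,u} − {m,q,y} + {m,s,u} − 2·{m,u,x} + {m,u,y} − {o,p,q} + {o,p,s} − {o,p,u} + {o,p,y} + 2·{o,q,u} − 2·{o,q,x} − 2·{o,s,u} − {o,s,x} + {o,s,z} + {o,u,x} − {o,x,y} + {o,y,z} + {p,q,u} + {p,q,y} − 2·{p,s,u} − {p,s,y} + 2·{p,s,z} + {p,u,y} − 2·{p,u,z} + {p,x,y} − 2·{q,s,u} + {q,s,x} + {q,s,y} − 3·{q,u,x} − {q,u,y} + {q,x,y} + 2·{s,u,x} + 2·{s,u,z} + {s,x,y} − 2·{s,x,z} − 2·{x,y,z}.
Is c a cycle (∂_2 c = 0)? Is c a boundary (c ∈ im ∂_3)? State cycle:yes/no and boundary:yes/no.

cycle:no boundary:no

n_0=10 n_1=39 n_2=55 n_3=17  [Q]
∂1: piv[ao,ap,au,ax,az,mo,mq,ms,my] rk=9  ker:mp,mu,mx,op,oq,os,ou,ox,oy,oz,pq,ps,pu,px,py,pz,qs,qu,qx,qy,su,sx,sy,sz,ux,uy,uz,xy,xz,yz
∂2: piv[aox,aoz,apx,auz,axz,mou,mox,mpu,mpx,mpy,mqs,mqu,mqy,msu,mux,muy,opq,ops,opu,opy,opz,oqu,oqx,osu,osx,osy,osz,ouz,oxy,oyz] rk=30  ker:oqy,oux,pqs,pqu,pqx,pqy,psu,psx,psy,psz,puy,puz,pxy,qsu,qsx,qsy,qux,quy,qxy,sux,suz,sxy,sxz,syz,xyz
∂3: piv[moux,opqy,opsu,opsz,opuz,oqux,osuz,osxy,osyz,pqsx,pqsy,pqxy,psxy,qsux,sxyz] rk=15  ker:psuz,qsxy
∂2c = {a,o} + {a,p} − {a,u} − {a,z} + {m,p} − {m,q} + 2·{m,s} − 4·{m,u} + {m,x} + {m,y} + {o,q} − 3·{o,s} + 2·{o,u} + {o,x} + {o,y} − {o,z} + {p,q} + 3·{p,x} − 2·{p,y} − {q,s} + 2·{q,u} + {q,x} − {q,y} − {s,u} − 3·{s,x} − {s,y} + 3·{s,z} − 2·{u,x} + {u,y} − {u,z} + {x,z} − {y,z}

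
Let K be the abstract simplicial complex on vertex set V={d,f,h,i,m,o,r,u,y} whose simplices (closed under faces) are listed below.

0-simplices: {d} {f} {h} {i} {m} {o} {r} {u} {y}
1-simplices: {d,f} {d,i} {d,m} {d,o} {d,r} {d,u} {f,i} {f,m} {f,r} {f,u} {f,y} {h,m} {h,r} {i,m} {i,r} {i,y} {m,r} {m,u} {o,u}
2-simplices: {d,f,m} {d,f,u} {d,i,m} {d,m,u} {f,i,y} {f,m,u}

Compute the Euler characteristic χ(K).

n_0=9 n_1=19 n_2=6
χ=+9−19+6=-4

χ(K)=-4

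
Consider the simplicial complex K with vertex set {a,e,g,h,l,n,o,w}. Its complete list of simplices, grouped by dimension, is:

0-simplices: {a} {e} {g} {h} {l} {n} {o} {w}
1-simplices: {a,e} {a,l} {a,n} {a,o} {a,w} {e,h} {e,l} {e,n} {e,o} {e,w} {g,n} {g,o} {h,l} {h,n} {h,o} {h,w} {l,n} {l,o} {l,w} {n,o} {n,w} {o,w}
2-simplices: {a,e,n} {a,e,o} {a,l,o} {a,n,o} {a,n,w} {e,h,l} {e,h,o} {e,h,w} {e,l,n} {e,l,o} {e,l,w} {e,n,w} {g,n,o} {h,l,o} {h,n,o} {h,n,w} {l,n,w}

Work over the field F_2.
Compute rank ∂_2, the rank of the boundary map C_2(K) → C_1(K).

rank∂_2=14

n_0=8 n_1=22 n_2=17  [Z2]
∂1: piv[ae,al,an,ao,aw,eh,gn] rk=7  ker:el,en,eo,ew,go,hl,hn,ho,hw,ln,lo,lw,no,nw,ow
∂2: piv[aen,aeo,alo,ano,anw,ehl,eho,ehw,eln,elo,elw,enw,gno,hno] rk=14  ker:hlo,hnw,lnw
rk∂_2=14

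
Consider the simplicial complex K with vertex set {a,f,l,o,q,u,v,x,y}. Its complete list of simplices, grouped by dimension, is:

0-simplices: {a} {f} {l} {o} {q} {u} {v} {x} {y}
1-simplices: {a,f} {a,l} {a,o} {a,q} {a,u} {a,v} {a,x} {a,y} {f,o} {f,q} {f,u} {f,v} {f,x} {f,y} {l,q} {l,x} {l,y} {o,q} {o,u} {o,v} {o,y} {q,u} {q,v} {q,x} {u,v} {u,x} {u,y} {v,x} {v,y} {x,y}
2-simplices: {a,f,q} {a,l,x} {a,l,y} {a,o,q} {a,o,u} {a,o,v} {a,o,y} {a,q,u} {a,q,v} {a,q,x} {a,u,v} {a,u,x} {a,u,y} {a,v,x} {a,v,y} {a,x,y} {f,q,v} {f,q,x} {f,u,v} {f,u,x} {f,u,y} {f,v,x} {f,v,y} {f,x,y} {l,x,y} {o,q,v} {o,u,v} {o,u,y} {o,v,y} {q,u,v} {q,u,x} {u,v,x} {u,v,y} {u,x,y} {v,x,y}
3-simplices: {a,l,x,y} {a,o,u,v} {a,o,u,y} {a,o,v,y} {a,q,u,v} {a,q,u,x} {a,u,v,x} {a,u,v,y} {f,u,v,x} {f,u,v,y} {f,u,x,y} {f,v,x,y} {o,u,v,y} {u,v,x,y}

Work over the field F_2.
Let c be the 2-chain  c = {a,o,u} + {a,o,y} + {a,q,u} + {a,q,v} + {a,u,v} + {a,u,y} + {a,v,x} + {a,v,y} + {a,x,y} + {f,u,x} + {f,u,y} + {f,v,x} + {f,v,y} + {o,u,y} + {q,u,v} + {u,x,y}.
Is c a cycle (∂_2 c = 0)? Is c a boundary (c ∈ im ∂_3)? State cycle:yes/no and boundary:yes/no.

n_0=9 n_1=30 n_2=35 n_3=14  [Z2]
∂1: piv[af,al,ao,aq,au,av,ax,ay] rk=8  ker:fo,fq,fu,fv,fx,fy,lq,lx,ly,oq,ou,ov,oy,qu,qv,qx,uv,ux,uy,vx,vy,xy
∂2: piv[afq,alx,aly,aoq,aou,aov,aoy,aqu,aqv,aqx,auv,aux,auy,avx,avy,axy,fqv,fqx,fuv,fuy] rk=20  ker:fux,fvx,fvy,fxy,lxy,oqv,ouv,ouy,ovy,quv,qux,uvx,uvy,uxy,vxy
∂3: piv[alxy,aouv,aouy,aovy,aquv,aqux,auvx,auvy,fuvx,fuvy,fuxy,fvxy] rk=12  ker:ouvy,uvxy
∂2c = 0
c vs im∂3: residual ≠ 0 ⇒ not boundary

cycle:yes boundary:no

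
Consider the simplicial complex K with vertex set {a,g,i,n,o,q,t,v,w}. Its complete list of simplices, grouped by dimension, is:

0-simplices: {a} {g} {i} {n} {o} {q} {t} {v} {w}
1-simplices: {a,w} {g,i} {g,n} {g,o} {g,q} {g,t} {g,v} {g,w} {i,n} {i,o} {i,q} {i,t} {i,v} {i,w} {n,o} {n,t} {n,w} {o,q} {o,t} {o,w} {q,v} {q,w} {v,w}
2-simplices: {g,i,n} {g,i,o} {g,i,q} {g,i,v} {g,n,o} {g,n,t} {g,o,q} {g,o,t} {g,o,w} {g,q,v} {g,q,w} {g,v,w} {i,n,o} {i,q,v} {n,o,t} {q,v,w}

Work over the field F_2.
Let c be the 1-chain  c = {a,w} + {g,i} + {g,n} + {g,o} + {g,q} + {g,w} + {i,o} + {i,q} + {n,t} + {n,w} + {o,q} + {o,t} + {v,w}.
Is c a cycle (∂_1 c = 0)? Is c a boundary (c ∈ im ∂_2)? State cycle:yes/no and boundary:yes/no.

n_0=9 n_1=23 n_2=16  [Z2]
∂1: piv[aw,gi,gn,go,gq,gt,gv,gw] rk=8  ker:in,io,iq,it,iv,iw,no,nt,nw,oq,ot,ow,qv,qw,vw
∂2: piv[gin,gio,giq,giv,gno,gnt,goq,got,gow,gqv,gqw,gvw] rk=12  ker:ino,iqv,not,qvw
∂1c = {a} + {g} + {i} + {n} + {q} + {v}

cycle:no boundary:no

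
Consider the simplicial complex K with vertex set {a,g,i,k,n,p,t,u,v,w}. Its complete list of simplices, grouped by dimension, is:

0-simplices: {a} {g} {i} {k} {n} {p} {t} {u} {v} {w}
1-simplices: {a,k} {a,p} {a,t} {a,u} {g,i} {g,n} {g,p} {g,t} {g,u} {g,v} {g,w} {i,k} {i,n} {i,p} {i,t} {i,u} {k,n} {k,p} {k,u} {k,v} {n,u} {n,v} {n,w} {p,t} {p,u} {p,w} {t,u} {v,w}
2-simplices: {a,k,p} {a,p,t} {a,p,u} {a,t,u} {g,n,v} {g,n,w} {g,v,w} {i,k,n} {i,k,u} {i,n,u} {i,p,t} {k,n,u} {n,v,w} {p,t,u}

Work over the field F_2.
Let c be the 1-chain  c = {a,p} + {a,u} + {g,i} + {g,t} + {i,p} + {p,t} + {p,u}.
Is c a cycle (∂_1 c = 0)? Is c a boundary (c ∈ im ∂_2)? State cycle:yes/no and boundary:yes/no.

cycle:yes boundary:no

n_0=10 n_1=28 n_2=14  [Z2]
∂1: piv[ak,ap,at,au,gi,gn,gp,gv,gw] rk=9  ker:gt,gu,ik,in,ip,it,iu,kn,kp,ku,kv,nu,nv,nw,pt,pu,pw,tu,vw
∂2: piv[akp,apt,apu,atu,gnv,gnw,gvw,ikn,iku,inu,ipt] rk=11  ker:knu,nvw,ptu
∂1c = 0
c vs im∂2: residual ≠ 0 ⇒ not boundary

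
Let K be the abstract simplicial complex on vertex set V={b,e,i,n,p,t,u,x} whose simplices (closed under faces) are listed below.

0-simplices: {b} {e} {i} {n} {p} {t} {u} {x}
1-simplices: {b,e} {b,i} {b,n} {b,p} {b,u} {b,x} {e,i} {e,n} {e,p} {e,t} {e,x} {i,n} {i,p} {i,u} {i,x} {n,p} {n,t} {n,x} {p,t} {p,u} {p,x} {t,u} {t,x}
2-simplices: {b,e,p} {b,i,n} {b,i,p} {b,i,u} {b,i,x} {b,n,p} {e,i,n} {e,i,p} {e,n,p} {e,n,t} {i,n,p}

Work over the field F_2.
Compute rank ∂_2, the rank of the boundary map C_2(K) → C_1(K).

n_0=8 n_1=23 n_2=11  [Z2]
∂1: piv[be,bi,bn,bp,bu,bx,et] rk=7  ker:ei,en,ep,ex,in,ip,iu,ix,np,nt,nx,pt,pu,px,tu,tx
∂2: piv[bep,bin,bip,biu,bix,bnp,ein,eip,ent] rk=9  ker:enp,inp
rk∂_2=9

rank∂_2=9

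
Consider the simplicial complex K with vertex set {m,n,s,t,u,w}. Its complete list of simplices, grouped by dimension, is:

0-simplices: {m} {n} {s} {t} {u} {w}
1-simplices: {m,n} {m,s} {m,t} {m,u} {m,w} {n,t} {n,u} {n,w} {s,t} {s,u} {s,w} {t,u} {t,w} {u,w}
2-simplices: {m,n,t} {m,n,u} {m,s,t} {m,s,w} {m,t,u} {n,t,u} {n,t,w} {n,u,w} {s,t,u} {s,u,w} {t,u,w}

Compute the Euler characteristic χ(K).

χ(K)=3

n_0=6 n_1=14 n_2=11
χ=+6−14+11=3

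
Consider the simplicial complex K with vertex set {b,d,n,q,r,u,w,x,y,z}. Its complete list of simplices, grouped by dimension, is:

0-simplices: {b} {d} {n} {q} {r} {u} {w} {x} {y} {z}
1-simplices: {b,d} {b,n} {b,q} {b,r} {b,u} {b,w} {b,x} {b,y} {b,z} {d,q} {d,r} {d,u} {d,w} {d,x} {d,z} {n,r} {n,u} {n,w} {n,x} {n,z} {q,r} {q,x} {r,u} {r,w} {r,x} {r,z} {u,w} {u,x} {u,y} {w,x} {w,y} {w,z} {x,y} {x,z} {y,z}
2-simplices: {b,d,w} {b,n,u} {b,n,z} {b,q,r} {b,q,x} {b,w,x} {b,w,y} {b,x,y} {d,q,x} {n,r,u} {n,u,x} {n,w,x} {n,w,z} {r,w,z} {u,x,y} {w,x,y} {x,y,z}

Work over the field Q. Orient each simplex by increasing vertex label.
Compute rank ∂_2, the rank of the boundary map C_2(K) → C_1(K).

n_0=10 n_1=35 n_2=17  [Q]
∂1: piv[bd,bn,bq,br,bu,bw,bx,by,bz] rk=9  ker:dq,dr,du,dw,dx,dz,nr,nu,nw,nx,nz,qr,qx,ru,rw,rx,rz,uw,ux,uy,wx,wy,wz,xy,xz,yz
∂2: piv[bdw,bnu,bnz,bqr,bqx,bwx,bwy,bxy,dqx,nru,nux,nwx,nwz,rwz,uxy,xyz] rk=16  ker:wxy
rk∂_2=16

rank∂_2=16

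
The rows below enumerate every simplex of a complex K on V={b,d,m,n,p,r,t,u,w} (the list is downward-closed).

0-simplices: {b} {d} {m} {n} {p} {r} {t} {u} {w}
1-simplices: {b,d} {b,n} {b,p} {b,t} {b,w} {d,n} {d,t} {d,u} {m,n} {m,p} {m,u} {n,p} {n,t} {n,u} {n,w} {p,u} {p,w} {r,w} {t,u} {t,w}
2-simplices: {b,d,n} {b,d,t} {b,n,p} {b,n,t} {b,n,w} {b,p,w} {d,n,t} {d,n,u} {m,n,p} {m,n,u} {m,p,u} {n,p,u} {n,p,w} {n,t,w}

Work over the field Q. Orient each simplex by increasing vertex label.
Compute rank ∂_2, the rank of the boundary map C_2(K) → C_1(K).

rank∂_2=11

n_0=9 n_1=20 n_2=14  [Q]
∂1: piv[bd,bn,bp,bt,bw,du,mn,rw] rk=8  ker:dn,dt,mp,mu,np,nt,nu,nw,pu,pw,tu,tw
∂2: piv[bdn,bdt,bnp,bnt,bnw,bpw,dnu,mnp,mnu,mpu,ntw] rk=11  ker:dnt,npu,npw
rk∂_2=11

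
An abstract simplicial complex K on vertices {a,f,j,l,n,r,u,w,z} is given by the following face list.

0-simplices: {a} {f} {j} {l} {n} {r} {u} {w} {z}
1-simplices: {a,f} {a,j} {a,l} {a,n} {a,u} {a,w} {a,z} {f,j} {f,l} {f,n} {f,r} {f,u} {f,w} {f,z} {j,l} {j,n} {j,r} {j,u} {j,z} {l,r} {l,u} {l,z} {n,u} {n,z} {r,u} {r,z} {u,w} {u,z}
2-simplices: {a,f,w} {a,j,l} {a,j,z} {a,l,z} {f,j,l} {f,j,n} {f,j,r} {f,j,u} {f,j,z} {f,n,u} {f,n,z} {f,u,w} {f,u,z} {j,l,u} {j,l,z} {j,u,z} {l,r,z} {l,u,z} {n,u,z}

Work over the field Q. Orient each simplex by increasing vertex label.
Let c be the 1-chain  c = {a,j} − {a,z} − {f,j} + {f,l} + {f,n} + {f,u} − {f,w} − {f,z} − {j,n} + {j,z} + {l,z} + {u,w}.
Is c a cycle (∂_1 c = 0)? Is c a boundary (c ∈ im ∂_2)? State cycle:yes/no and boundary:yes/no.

cycle:yes boundary:yes

n_0=9 n_1=28 n_2=19  [Q]
∂1: piv[af,aj,al,an,au,aw,az,fr] rk=8  ker:fj,fl,fn,fu,fw,fz,jl,jn,jr,ju,jz,lr,lu,lz,nu,nz,ru,rz,uw,uz
∂2: piv[afw,ajl,ajz,alz,fjl,fjn,fjr,fju,fjz,fnu,fnz,fuw,fuz,jlu,lrz] rk=15  ker:jlz,juz,luz,nuz
∂1c = 0
c vs im∂2: reduces to 0 ⇒ boundary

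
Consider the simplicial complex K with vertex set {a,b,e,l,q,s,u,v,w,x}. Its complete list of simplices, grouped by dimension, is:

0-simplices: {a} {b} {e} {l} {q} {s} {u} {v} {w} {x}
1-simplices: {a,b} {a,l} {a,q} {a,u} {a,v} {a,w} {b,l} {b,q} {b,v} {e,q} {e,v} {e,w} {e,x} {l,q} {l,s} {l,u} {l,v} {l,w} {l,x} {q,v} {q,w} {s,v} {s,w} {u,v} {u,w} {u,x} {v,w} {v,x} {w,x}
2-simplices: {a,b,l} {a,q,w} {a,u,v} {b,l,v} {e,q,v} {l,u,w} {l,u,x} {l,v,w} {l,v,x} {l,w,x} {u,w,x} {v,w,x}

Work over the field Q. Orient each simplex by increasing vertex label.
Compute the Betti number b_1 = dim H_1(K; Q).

n_0=10 n_1=29 n_2=12  [Q]
∂1: piv[ab,al,aq,au,av,aw,eq,ex,ls] rk=9  ker:bl,bq,bv,ev,ew,lq,lu,lv,lw,lx,qv,qw,sv,sw,uv,uw,ux,vw,vx,wx
∂2: piv[abl,aqw,auv,blv,eqv,luw,lux,lvw,lvx,lwx] rk=10  ker:uwx,vwx
b_1=(29−9)−10=10

b_1=10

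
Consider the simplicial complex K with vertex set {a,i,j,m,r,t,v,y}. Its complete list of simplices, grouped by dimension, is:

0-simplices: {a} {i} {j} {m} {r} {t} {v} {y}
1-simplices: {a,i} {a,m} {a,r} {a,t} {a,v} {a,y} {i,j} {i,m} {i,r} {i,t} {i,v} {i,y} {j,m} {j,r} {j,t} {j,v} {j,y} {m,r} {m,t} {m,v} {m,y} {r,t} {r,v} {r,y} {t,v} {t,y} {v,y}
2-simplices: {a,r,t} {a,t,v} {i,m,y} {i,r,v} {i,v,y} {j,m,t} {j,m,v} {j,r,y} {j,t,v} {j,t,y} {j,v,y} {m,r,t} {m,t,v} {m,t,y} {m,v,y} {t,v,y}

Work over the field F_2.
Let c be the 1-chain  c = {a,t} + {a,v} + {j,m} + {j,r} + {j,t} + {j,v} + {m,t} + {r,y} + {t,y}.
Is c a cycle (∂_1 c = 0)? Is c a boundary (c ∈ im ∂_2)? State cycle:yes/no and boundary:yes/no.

n_0=8 n_1=27 n_2=16  [Z2]
∂1: piv[ai,am,ar,at,av,ay,ij] rk=7  ker:im,ir,it,iv,iy,jm,jr,jt,jv,jy,mr,mt,mv,my,rt,rv,ry,tv,ty,vy
∂2: piv[art,atv,imy,irv,ivy,jmt,jmv,jry,jtv,jty,jvy,mrt,mty] rk=13  ker:mtv,mvy,tvy
∂1c = 0
c vs im∂2: reduces to 0 ⇒ boundary

cycle:yes boundary:yes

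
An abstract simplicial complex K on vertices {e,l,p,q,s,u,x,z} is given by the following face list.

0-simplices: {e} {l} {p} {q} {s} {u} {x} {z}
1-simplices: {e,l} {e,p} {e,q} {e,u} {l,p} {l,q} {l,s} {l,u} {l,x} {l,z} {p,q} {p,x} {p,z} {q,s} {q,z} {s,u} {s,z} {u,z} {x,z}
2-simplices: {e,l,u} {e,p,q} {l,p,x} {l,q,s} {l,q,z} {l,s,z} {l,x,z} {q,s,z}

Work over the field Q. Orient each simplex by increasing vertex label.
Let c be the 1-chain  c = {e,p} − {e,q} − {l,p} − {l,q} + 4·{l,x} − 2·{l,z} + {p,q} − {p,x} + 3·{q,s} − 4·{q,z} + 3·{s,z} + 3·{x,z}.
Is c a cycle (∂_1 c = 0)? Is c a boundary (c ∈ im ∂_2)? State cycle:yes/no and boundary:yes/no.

n_0=8 n_1=19 n_2=8  [Q]
∂1: piv[el,ep,eq,eu,ls,lx,lz] rk=7  ker:lp,lq,lu,pq,px,pz,qs,qz,su,sz,uz,xz
∂2: piv[elu,epq,lpx,lqs,lqz,lsz,lxz] rk=7  ker:qsz
∂1c = 0
c vs im∂2: reduces to 0 ⇒ boundary

cycle:yes boundary:yes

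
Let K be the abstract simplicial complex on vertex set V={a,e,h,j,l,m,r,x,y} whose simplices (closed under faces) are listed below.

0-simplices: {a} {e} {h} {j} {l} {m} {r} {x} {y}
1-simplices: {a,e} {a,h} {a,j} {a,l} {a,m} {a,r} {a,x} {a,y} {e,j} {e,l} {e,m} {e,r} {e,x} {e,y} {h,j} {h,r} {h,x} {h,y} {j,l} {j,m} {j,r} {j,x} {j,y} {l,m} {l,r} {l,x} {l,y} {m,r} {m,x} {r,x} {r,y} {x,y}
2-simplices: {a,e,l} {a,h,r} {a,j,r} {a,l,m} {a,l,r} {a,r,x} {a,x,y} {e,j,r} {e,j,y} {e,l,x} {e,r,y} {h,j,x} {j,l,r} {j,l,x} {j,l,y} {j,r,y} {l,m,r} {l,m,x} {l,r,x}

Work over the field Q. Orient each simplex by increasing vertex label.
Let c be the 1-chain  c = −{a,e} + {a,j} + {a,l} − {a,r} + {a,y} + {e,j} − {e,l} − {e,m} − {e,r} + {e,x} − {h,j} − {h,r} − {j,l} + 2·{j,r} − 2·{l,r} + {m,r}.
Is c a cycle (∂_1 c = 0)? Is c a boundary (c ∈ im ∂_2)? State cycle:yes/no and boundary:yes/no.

n_0=9 n_1=32 n_2=19  [Q]
∂1: piv[ae,ah,aj,al,am,ar,ax,ay] rk=8  ker:ej,el,em,er,ex,ey,hj,hr,hx,hy,jl,jm,jr,jx,jy,lm,lr,lx,ly,mr,mx,rx,ry,xy
∂2: piv[ael,ahr,ajr,alm,alr,arx,axy,ejr,ejy,elx,ery,hjx,jlr,jlx,jly,lmr,lmx,lrx] rk=18  ker:jry
∂1c = −{a} + 2·{h} + {l} − 2·{m} − 2·{r} + {x} + {y}

cycle:no boundary:no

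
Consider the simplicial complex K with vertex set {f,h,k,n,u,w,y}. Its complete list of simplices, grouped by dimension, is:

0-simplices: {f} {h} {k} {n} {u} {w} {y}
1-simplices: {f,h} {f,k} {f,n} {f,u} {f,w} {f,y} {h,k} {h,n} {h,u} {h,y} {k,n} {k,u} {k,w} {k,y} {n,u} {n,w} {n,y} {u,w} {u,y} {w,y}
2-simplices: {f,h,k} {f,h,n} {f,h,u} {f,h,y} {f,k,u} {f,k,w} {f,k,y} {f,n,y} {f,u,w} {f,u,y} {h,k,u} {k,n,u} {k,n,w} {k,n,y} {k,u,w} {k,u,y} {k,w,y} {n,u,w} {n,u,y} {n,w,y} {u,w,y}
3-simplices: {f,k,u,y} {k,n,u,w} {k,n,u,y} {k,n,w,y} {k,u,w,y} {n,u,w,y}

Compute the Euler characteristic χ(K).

n_0=7 n_1=20 n_2=21 n_3=6
χ=+7−20+21−6=2

χ(K)=2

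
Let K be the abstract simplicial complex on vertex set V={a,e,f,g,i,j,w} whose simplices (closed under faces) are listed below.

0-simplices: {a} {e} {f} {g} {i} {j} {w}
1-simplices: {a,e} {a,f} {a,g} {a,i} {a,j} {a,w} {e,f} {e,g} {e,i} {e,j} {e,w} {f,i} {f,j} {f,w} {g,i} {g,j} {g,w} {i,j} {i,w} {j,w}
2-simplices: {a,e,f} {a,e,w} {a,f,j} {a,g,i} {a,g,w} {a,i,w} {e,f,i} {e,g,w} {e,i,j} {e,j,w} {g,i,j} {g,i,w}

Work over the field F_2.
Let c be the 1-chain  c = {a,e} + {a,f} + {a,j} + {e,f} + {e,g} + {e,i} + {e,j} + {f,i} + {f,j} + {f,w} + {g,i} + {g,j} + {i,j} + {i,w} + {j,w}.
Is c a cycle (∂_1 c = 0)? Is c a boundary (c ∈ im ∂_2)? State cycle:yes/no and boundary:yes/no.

cycle:no boundary:no

n_0=7 n_1=20 n_2=12  [Z2]
∂1: piv[ae,af,ag,ai,aj,aw] rk=6  ker:ef,eg,ei,ej,ew,fi,fj,fw,gi,gj,gw,ij,iw,jw
∂2: piv[aef,aew,afj,agi,agw,aiw,efi,egw,eij,ejw,gij] rk=11  ker:giw
∂1c = {a} + {e} + {f} + {g} + {i} + {w}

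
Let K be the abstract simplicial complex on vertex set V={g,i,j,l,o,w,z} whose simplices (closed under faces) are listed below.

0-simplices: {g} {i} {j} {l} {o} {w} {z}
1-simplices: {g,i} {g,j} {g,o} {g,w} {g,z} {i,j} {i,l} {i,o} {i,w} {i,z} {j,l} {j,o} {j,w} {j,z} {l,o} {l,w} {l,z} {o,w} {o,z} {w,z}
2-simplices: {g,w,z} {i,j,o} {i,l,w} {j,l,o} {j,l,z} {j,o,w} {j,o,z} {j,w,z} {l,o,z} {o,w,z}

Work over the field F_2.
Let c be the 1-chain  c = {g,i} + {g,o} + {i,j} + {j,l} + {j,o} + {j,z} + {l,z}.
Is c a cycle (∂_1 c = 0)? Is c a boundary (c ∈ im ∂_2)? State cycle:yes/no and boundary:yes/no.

n_0=7 n_1=20 n_2=10  [Z2]
∂1: piv[gi,gj,go,gw,gz,il] rk=6  ker:ij,io,iw,iz,jl,jo,jw,jz,lo,lw,lz,ow,oz,wz
∂2: piv[gwz,ijo,ilw,jlo,jlz,jow,joz,jwz] rk=8  ker:loz,owz
∂1c = 0
c vs im∂2: residual ≠ 0 ⇒ not boundary

cycle:yes boundary:no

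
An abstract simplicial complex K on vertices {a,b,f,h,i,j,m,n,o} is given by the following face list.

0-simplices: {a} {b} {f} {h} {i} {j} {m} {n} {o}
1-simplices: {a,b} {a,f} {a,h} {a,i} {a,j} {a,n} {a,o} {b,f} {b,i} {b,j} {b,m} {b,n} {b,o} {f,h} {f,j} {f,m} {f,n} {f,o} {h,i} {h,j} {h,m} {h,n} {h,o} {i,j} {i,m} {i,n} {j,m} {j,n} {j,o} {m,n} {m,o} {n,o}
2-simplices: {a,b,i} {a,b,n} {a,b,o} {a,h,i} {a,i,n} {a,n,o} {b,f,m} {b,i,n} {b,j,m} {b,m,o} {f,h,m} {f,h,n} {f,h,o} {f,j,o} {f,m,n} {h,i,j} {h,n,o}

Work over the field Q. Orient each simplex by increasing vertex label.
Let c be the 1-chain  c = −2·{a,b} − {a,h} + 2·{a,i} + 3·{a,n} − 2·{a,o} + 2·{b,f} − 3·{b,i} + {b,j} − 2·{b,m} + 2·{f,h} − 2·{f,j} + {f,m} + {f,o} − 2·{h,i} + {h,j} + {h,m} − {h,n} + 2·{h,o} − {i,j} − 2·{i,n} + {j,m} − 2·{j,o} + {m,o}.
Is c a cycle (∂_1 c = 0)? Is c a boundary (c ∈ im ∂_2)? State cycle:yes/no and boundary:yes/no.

n_0=9 n_1=32 n_2=17  [Q]
∂1: piv[ab,af,ah,ai,aj,an,ao,bm] rk=8  ker:bf,bi,bj,bn,bo,fh,fj,fm,fn,fo,hi,hj,hm,hn,ho,ij,im,in,jm,jn,jo,mn,mo,no
∂2: piv[abi,abn,abo,ahi,ain,ano,bfm,bjm,bmo,fhm,fhn,fho,fjo,fmn,hij,hno] rk=16  ker:bin
∂1c = 0
c vs im∂2: reduces to 0 ⇒ boundary

cycle:yes boundary:yes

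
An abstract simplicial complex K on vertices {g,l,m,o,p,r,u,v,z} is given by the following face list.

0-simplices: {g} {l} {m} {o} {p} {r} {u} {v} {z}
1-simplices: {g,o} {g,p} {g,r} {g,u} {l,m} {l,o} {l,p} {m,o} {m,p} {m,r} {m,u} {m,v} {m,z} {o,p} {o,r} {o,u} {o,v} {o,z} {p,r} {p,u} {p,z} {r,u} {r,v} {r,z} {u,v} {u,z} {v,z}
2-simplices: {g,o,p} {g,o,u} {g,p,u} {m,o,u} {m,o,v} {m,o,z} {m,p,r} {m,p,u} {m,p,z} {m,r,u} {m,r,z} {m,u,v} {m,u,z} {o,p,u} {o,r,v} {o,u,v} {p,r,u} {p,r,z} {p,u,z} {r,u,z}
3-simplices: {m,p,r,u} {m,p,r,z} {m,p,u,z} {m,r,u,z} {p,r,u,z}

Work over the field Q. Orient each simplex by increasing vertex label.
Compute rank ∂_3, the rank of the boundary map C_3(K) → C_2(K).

n_0=9 n_1=27 n_2=20 n_3=5  [Q]
∂1: piv[go,gp,gr,gu,lm,lo,mv,mz] rk=8  ker:lp,mo,mp,mr,mu,op,or,ou,ov,oz,pr,pu,pz,ru,rv,rz,uv,uz,vz
∂2: piv[gop,gou,gpu,mou,mov,moz,mpr,mpu,mpz,mru,mrz,muv,muz,orv] rk=14  ker:opu,ouv,pru,prz,puz,ruz
∂3: piv[mpru,mprz,mpuz,mruz] rk=4  ker:pruz
rk∂_3=4

rank∂_3=4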